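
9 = 9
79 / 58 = 1.36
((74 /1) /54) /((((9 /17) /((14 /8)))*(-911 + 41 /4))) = -4403 /875529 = -0.01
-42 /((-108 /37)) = 259 /18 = 14.39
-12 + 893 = 881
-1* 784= -784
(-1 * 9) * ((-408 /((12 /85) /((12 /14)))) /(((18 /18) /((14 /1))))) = 312120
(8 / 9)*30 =80 / 3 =26.67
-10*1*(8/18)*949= -37960/9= -4217.78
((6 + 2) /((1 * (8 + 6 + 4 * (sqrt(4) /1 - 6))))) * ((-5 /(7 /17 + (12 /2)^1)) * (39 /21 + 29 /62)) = 171530 /23653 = 7.25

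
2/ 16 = 1/ 8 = 0.12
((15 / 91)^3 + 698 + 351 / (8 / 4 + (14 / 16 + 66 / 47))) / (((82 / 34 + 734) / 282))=298.70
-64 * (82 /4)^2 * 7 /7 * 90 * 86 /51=-69391680 /17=-4081863.53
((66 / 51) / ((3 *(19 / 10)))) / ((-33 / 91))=-1820 / 2907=-0.63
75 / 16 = 4.69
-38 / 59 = -0.64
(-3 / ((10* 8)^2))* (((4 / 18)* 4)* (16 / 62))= -1 / 9300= -0.00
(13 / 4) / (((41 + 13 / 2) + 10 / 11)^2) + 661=749724298 / 1134225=661.00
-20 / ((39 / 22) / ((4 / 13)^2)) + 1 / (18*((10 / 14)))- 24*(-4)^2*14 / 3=-354527981 / 197730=-1792.99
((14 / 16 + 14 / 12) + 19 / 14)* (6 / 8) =571 / 224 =2.55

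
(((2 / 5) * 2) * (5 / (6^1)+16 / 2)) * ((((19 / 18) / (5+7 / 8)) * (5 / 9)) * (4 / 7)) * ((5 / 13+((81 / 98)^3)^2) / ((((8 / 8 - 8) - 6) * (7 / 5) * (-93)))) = 1315726040277905 / 7854429515018547006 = 0.00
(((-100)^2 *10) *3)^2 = 90000000000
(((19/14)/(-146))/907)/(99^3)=-19/1798845078492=-0.00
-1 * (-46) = 46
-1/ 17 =-0.06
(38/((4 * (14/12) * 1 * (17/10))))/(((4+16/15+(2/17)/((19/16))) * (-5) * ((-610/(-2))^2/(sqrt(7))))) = -3249 * sqrt(7)/1629760790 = -0.00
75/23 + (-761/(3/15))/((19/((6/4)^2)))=-781935/1748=-447.33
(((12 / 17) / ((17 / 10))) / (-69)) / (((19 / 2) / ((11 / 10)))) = -88 / 126293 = -0.00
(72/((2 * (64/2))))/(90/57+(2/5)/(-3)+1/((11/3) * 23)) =648945/840728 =0.77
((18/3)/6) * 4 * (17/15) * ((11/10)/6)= 187/225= 0.83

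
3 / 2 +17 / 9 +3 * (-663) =-35741 / 18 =-1985.61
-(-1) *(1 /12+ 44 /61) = 589 /732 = 0.80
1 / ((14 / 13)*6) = 13 / 84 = 0.15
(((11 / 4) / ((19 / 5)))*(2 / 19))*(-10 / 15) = -55 / 1083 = -0.05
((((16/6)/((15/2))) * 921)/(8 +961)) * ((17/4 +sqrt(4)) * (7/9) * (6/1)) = 85960/8721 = 9.86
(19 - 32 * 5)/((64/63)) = -8883/64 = -138.80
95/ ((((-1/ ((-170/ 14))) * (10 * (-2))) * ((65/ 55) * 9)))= -17765/ 3276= -5.42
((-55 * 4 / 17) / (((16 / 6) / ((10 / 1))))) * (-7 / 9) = 1925 / 51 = 37.75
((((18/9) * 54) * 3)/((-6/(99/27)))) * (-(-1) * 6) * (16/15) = -6336/5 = -1267.20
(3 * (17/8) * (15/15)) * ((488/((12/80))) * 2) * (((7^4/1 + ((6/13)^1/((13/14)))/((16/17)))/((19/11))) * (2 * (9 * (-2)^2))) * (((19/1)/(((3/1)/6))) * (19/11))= 46060560574560/169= 272547695707.46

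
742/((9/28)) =20776/9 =2308.44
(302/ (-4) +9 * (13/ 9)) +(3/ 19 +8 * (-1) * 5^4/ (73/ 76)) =-14612937/ 2774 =-5267.82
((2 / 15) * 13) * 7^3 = 594.53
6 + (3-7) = 2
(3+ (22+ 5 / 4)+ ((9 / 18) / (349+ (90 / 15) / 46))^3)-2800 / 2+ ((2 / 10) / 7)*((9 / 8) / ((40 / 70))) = -5690187078985683 / 4142253016000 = -1373.69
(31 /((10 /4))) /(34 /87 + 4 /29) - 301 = -31918 /115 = -277.55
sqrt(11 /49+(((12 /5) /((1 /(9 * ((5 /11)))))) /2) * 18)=sqrt(525239) /77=9.41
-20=-20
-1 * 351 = -351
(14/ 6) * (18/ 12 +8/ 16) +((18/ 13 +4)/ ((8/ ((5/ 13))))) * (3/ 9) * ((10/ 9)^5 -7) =504004711/ 119751372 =4.21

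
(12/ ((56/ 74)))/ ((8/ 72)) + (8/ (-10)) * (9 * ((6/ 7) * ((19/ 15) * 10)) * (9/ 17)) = 101.33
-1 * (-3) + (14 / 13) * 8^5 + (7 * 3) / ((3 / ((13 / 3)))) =1377556 / 39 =35321.95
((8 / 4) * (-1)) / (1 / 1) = -2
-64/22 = -2.91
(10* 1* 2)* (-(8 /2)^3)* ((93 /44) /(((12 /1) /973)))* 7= -16891280 /11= -1535570.91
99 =99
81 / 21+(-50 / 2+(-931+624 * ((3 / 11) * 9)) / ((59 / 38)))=365.71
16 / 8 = 2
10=10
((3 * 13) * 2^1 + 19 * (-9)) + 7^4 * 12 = 28719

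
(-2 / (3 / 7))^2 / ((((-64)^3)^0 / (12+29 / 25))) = 64484 / 225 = 286.60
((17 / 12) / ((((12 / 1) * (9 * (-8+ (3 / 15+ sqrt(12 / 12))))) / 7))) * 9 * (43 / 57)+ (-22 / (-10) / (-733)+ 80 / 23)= 4682153977 / 1383786720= 3.38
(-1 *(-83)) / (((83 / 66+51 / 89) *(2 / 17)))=4144107 / 10753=385.39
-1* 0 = 0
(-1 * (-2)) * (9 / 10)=9 / 5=1.80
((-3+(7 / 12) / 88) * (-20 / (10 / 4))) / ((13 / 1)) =3161 / 1716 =1.84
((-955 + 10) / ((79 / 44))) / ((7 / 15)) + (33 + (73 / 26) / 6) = -13487141 / 12324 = -1094.38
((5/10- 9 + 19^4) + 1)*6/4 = 781881/4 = 195470.25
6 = 6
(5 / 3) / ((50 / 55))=11 / 6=1.83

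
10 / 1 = 10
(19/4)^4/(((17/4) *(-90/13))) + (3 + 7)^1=-714973/97920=-7.30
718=718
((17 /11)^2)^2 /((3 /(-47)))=-3925487 /43923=-89.37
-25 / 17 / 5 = -0.29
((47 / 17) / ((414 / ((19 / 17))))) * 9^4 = 650997 / 13294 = 48.97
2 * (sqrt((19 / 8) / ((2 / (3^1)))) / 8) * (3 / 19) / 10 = 3 * sqrt(57) / 3040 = 0.01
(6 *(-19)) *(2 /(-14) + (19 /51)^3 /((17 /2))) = 82043558 /5261823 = 15.59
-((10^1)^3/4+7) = -257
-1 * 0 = 0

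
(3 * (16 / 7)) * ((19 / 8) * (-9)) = -1026 / 7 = -146.57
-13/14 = -0.93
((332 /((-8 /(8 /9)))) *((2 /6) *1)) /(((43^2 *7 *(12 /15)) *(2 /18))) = -415 /38829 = -0.01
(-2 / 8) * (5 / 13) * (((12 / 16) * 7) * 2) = -105 / 104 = -1.01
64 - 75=-11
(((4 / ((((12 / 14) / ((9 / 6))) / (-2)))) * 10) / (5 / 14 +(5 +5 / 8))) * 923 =-1447264 / 67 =-21600.96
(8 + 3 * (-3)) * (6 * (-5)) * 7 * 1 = 210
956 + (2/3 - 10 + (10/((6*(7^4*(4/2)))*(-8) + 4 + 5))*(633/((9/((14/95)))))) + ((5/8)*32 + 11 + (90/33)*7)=144046703941/144515349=996.76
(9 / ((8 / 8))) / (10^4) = 9 / 10000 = 0.00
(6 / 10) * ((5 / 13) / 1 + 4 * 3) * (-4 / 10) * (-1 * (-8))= -7728 / 325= -23.78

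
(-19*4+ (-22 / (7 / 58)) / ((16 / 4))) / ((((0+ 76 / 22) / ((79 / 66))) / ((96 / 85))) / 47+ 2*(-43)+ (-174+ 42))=25278104 / 45316999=0.56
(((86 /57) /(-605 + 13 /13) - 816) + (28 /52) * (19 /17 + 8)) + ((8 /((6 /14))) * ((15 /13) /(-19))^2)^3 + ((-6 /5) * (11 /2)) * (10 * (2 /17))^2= -48768808828317074395183 /59457652711834258986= -820.23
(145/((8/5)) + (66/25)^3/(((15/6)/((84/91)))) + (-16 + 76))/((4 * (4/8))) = 78.71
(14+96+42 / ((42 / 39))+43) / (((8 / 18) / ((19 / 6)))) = 1368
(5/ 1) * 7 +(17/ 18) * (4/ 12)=1907/ 54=35.31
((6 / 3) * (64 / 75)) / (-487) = -128 / 36525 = -0.00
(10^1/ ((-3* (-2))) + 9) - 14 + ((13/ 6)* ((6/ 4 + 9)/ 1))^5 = 18720954113/ 3072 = 6094060.58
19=19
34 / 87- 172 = -171.61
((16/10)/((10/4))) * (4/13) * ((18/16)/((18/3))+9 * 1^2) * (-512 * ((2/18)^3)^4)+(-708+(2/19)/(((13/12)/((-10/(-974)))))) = -200441400002593829156/283109720948025075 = -708.00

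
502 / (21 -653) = -251 / 316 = -0.79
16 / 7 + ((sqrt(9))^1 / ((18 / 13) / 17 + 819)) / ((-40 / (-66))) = 6453177 / 2815820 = 2.29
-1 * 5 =-5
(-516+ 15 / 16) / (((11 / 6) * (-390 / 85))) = 140097 / 2288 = 61.23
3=3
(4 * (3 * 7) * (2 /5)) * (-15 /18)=-28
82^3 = 551368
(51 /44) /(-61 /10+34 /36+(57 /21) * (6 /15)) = -16065 /56408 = -0.28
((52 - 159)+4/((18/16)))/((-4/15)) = 4655/12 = 387.92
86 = 86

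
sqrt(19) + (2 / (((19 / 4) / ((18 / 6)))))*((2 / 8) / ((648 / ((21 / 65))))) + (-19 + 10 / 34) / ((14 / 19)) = -134312827 / 5290740 + sqrt(19) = -21.03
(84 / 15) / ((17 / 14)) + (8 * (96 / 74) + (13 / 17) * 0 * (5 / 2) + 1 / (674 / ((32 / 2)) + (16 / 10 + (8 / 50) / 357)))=147407979568 / 9818680565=15.01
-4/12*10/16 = -5/24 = -0.21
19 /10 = 1.90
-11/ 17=-0.65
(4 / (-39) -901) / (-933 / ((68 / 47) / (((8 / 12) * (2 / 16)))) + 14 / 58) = 277207984 / 16457571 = 16.84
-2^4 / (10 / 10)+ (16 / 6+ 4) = -28 / 3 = -9.33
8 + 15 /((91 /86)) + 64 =7842 /91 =86.18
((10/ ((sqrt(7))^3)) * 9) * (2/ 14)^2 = 90 * sqrt(7)/ 2401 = 0.10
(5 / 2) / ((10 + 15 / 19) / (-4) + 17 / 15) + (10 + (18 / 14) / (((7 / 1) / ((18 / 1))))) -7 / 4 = 3479895 / 349468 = 9.96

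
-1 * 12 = -12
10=10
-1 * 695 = -695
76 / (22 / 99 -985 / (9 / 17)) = -228 / 5581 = -0.04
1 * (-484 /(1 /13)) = -6292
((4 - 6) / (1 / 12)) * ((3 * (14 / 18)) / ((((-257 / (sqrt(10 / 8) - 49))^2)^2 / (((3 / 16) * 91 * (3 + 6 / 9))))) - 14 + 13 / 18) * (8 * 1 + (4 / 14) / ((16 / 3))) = 212561640291 * sqrt(5) / 139599052832 + 59311789013297161 / 23452640875776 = 2532.41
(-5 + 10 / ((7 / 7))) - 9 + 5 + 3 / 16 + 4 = 83 / 16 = 5.19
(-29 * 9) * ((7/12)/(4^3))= -609/256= -2.38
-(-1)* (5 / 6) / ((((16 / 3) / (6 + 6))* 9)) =5 / 24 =0.21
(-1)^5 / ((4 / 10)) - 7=-19 / 2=-9.50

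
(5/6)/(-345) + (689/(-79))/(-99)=3425/39974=0.09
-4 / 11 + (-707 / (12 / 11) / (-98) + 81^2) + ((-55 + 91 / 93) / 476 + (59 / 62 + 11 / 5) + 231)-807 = 4169866213 / 695640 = 5994.29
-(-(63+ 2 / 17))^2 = -1151329 / 289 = -3983.84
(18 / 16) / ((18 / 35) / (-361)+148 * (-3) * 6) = -12635 / 29919696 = -0.00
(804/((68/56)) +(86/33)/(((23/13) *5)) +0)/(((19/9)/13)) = 4079.06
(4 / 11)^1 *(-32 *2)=-256 / 11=-23.27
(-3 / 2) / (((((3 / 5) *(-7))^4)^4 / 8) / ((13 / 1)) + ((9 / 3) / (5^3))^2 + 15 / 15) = -23803710937500 / 1430568706120266578321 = -0.00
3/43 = 0.07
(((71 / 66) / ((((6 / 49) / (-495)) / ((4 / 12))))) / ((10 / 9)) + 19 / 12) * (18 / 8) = -93819 / 32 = -2931.84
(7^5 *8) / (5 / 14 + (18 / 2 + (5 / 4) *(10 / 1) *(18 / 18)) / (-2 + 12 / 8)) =-1882384 / 597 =-3153.07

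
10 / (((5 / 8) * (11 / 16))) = 256 / 11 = 23.27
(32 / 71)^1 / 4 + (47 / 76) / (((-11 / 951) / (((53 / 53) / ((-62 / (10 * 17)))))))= 269953723 / 1840036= 146.71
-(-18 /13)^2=-324 /169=-1.92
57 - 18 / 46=1302 / 23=56.61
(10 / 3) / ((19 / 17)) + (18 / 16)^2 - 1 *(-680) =2496137 / 3648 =684.25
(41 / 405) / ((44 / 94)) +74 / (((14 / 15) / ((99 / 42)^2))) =2693901647 / 6112260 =440.74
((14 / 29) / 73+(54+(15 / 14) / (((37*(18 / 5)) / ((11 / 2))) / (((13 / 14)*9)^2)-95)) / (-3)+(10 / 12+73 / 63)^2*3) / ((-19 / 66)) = 312495447423181 / 14784847273098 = 21.14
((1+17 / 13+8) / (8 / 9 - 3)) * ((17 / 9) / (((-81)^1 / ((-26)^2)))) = 118456 / 1539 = 76.97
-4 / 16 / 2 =-1 / 8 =-0.12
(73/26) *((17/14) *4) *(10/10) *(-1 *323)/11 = -400.44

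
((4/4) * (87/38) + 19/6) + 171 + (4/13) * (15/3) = 131894/741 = 177.99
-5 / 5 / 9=-1 / 9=-0.11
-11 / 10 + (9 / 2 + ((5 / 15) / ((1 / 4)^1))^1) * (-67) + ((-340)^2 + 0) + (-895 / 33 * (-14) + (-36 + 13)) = 6356062 / 55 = 115564.76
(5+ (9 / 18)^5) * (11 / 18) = 1771 / 576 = 3.07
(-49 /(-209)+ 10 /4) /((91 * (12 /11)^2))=1397 /55328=0.03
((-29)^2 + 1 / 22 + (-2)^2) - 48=17535 / 22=797.05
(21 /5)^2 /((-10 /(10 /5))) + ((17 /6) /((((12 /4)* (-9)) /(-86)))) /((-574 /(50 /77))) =-791682754 /223752375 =-3.54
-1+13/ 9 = 4/ 9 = 0.44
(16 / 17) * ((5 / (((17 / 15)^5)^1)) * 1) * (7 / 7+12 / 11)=1397250000 / 265513259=5.26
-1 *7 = -7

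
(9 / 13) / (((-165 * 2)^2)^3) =1 / 1865453733000000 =0.00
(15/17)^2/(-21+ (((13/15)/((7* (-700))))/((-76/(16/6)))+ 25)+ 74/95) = 471318750/2893096057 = 0.16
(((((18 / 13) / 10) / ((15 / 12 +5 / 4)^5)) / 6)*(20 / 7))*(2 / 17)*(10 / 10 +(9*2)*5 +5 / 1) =36864 / 4834375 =0.01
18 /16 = 9 /8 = 1.12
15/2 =7.50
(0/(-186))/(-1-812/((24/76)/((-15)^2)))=0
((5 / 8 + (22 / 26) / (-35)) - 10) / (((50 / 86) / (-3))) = 4413477 / 91000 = 48.50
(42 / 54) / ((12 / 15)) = 35 / 36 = 0.97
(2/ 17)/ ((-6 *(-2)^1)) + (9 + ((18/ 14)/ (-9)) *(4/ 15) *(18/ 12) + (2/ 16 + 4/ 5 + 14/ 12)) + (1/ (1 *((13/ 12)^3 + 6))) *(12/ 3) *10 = 28273309/ 1708840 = 16.55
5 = 5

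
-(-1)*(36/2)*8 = 144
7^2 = 49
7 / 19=0.37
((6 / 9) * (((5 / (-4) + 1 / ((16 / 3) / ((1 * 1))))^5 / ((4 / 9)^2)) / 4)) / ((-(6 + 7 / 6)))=0.16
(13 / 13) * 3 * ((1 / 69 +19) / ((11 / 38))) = 49856 / 253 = 197.06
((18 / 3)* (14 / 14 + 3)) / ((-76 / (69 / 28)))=-207 / 266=-0.78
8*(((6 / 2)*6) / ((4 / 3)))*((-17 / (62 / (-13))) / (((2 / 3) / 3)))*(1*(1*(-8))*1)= -429624 / 31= -13858.84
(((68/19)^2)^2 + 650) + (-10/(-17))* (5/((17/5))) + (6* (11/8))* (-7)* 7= 61869693583/150651076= 410.68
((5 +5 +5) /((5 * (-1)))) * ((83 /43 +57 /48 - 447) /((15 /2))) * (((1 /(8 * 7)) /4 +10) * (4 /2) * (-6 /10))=-2053143693 /963200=-2131.59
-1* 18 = -18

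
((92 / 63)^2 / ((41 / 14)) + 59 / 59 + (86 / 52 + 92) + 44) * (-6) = -836.29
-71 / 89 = -0.80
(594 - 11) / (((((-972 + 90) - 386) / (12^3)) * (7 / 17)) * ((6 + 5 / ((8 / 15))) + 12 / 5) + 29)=19029120 / 771259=24.67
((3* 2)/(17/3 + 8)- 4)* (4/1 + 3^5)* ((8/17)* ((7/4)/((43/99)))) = -49981932/29971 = -1667.68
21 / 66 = 7 / 22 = 0.32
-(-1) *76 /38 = 2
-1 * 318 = -318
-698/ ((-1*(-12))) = -349/ 6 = -58.17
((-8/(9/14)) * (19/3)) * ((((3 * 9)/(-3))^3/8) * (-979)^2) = 6883523262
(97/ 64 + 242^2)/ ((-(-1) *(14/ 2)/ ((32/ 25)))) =3748193/ 350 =10709.12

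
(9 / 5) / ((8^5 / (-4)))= -9 / 40960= -0.00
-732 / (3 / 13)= -3172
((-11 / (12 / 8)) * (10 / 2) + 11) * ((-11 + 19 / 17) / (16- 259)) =-4312 / 4131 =-1.04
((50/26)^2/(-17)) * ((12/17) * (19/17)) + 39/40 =26681583/33211880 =0.80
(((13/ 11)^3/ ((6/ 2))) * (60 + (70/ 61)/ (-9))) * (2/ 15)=28886156/ 6576471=4.39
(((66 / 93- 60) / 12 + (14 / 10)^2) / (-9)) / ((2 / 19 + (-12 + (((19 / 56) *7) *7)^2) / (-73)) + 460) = 615206624 / 847904540625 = 0.00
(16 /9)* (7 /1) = 112 /9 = 12.44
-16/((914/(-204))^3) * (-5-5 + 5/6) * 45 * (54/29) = -136.64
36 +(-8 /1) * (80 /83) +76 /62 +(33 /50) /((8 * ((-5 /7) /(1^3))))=151289637 /5146000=29.40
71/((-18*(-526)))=71/9468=0.01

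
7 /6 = 1.17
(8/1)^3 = 512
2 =2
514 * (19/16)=4883/8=610.38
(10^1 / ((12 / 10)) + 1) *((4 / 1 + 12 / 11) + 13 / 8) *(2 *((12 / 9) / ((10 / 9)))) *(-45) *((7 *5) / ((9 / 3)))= -868770 / 11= -78979.09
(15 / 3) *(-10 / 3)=-50 / 3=-16.67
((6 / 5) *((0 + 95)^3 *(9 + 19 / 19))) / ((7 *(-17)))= -10288500 / 119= -86457.98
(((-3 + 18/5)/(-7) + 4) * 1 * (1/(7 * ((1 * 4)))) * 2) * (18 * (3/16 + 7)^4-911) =13176.29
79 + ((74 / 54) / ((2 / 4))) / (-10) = 10628 / 135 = 78.73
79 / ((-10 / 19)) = -1501 / 10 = -150.10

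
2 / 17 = 0.12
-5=-5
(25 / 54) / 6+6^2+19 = 17845 / 324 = 55.08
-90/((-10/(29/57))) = 87/19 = 4.58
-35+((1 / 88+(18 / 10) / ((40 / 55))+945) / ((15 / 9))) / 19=-106159 / 20900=-5.08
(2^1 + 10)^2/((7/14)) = 288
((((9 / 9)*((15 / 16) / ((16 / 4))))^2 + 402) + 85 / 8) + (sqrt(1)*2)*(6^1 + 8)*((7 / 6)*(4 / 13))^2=2593481425 / 6230016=416.29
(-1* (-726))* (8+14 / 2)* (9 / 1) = 98010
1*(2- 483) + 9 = -472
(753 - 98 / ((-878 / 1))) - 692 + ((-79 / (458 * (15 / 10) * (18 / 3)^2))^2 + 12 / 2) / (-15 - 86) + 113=4720455576287225 / 27120917004336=174.05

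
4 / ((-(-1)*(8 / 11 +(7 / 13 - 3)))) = -143 / 62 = -2.31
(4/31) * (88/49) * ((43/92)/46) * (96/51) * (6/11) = 33024/13660367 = 0.00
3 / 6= 1 / 2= 0.50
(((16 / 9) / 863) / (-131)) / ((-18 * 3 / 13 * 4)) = 26 / 27471879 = 0.00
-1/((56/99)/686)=-4851/4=-1212.75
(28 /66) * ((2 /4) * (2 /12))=7 /198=0.04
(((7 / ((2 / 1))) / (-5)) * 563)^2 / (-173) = -897.77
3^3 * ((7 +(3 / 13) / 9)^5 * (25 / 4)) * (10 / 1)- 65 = 96523231707595 / 3341637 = 28885014.05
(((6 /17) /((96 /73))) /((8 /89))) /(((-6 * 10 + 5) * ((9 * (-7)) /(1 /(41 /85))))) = 6497 /3636864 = 0.00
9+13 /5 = 58 /5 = 11.60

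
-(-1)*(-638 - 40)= -678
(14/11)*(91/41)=1274/451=2.82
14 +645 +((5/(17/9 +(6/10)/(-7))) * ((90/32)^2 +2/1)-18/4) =99165311/145408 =681.98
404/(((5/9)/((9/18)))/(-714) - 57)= -649026/91573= -7.09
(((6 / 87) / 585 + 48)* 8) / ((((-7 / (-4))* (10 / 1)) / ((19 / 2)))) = 123776944 / 593775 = 208.46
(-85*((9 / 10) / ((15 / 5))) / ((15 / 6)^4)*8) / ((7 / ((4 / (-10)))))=6528 / 21875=0.30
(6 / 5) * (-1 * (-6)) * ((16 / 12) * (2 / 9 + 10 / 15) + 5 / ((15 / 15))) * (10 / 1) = 1336 / 3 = 445.33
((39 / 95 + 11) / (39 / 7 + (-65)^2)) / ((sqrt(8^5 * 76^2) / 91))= 0.00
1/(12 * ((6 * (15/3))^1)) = 1/360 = 0.00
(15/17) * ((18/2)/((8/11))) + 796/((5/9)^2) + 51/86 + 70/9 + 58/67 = 2599.20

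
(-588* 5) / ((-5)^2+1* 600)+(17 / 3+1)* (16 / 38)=-13516 / 7125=-1.90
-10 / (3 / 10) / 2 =-50 / 3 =-16.67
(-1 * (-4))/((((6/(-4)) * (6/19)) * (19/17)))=-68/9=-7.56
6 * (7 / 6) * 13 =91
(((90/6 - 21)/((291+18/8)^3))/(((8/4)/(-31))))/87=1984/46804976793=0.00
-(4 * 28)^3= -1404928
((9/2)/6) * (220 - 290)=-105/2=-52.50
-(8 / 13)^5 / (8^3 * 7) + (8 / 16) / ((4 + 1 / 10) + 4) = 12990071 / 210523131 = 0.06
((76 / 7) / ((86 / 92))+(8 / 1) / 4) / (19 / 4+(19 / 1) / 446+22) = 0.51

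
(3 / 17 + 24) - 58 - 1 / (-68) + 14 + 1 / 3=-3973 / 204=-19.48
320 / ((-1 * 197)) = -320 / 197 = -1.62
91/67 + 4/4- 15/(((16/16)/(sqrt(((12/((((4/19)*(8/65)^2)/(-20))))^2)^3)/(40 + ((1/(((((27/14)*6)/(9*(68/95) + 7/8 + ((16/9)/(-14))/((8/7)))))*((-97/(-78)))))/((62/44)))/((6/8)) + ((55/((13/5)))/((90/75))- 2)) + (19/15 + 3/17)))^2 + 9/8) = -3204580139207708592476048457335494056884477685932689529679710014/291985769710221861780455916579585294907032681336101731806194169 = -10.98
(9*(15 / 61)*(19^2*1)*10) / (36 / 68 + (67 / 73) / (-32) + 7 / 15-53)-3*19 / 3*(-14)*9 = 4235987200554 / 1890681641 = 2240.46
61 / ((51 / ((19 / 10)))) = 1159 / 510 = 2.27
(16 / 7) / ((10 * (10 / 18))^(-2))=70.55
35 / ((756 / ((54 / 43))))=5 / 86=0.06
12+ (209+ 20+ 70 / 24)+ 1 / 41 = 120019 / 492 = 243.94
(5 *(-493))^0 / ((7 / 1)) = 1 / 7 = 0.14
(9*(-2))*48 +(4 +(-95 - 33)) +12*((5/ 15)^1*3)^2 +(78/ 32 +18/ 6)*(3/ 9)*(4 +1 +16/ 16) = -7721/ 8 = -965.12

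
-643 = -643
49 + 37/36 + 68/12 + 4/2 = 2077/36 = 57.69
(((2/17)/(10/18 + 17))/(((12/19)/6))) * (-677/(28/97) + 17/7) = -149.16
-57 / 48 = -19 / 16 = -1.19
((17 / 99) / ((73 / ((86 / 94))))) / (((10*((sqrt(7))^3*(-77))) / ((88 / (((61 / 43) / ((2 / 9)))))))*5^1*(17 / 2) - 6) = 692028928 / 103597052427936807993 - 638882011600*sqrt(7) / 34532350809312269331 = -0.00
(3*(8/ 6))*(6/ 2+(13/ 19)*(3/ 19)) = 4488/ 361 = 12.43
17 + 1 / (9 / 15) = 56 / 3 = 18.67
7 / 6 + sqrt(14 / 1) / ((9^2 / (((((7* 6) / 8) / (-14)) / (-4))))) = sqrt(14) / 864 + 7 / 6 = 1.17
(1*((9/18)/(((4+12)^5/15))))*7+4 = 8388713/2097152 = 4.00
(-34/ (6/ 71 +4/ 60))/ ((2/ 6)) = -108630/ 161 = -674.72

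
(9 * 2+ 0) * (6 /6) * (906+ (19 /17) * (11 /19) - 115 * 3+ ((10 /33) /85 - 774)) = -714768 /187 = -3822.29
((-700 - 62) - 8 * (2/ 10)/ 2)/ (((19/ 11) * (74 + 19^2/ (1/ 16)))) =-20977/ 277875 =-0.08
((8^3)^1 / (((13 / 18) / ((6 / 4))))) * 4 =55296 / 13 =4253.54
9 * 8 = 72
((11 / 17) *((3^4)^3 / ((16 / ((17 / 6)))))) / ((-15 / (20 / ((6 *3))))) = -72171 / 16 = -4510.69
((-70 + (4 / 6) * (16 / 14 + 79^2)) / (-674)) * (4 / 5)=-4.86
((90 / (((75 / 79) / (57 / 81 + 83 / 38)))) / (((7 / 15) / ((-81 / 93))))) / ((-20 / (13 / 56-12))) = -1388310687 / 4617760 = -300.65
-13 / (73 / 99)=-1287 / 73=-17.63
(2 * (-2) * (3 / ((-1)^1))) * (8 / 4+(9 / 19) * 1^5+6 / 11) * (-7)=-53004 / 209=-253.61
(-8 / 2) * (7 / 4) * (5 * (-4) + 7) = 91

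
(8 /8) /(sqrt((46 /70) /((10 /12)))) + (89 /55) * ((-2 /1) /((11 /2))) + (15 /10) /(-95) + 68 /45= 37529 /41382 + 5 * sqrt(966) /138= 2.03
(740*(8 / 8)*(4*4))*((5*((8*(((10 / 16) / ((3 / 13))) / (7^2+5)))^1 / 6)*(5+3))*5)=38480000 / 243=158353.91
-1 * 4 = -4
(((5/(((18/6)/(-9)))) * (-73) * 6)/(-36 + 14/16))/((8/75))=-492750/281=-1753.56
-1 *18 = -18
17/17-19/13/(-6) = 97/78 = 1.24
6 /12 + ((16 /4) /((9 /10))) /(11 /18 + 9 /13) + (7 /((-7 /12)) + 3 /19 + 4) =-9115 /2318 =-3.93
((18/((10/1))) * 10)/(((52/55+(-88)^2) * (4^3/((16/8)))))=495/6815552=0.00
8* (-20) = -160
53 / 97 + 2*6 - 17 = -432 / 97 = -4.45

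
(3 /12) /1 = 1 /4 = 0.25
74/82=37/41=0.90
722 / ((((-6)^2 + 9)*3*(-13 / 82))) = -59204 / 1755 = -33.73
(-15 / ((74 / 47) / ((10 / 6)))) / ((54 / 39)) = -15275 / 1332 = -11.47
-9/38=-0.24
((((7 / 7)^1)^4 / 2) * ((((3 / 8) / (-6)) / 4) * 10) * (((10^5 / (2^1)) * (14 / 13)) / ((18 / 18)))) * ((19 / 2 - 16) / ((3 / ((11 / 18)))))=1203125 / 216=5570.02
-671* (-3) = 2013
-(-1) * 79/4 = 19.75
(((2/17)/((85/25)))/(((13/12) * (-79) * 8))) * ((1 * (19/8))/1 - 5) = 315/2374424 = 0.00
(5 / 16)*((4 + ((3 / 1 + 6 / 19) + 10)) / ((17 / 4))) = 1645 / 1292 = 1.27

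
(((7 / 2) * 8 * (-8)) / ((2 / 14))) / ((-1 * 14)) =112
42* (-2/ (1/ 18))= -1512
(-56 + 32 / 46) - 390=-10242 / 23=-445.30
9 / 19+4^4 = 4873 / 19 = 256.47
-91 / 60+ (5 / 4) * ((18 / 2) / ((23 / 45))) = 14141 / 690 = 20.49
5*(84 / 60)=7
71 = 71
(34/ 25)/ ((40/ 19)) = 323/ 500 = 0.65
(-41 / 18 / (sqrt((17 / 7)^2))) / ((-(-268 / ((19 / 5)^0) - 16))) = -287 / 86904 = -0.00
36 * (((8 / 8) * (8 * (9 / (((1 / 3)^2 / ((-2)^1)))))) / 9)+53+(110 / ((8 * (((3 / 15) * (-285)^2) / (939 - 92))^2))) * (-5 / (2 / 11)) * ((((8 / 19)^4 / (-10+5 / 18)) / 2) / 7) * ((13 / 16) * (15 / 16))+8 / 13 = -16990780456504807 / 3311794792995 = -5130.38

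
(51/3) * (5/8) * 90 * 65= 248625/4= 62156.25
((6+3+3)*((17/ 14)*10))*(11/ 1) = 11220/ 7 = 1602.86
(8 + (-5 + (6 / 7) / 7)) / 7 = 153 / 343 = 0.45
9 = 9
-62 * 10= -620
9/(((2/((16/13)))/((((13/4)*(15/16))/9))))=15/8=1.88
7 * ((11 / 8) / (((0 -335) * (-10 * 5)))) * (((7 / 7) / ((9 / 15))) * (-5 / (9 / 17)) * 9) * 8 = -1309 / 2010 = -0.65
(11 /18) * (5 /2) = 55 /36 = 1.53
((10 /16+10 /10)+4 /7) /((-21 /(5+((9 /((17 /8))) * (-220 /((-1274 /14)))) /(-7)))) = -1570505 /4244968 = -0.37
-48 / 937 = -0.05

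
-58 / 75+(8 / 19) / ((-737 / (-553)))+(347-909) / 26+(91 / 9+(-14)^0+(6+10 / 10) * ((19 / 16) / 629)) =-4513054605629 / 412209111600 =-10.95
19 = 19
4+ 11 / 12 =4.92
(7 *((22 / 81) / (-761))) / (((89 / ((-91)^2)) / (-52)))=12.09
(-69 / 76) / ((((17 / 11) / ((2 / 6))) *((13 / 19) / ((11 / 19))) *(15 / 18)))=-8349 / 41990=-0.20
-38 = -38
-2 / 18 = -1 / 9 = -0.11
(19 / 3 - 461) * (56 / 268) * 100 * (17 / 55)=-2936.52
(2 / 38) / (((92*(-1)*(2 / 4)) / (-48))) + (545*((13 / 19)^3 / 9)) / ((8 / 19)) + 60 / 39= 370395271 / 7771608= 47.66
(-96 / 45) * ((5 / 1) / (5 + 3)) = -4 / 3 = -1.33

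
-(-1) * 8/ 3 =8/ 3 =2.67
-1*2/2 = -1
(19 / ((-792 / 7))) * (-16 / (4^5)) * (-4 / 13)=-133 / 164736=-0.00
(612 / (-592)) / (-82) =153 / 12136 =0.01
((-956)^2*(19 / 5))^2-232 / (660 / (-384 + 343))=9950678871111538 / 825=12061428934680.65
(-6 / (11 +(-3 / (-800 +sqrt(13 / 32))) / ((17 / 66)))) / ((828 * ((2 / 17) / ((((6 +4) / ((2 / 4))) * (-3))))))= 503756736655 / 1501401634183- 104040 * sqrt(26) / 1501401634183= 0.34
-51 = -51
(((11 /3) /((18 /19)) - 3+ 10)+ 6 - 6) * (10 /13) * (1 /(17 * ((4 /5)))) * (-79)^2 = 91586675 /23868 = 3837.22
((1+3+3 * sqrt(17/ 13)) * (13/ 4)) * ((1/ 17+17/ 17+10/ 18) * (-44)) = -141284/ 153 - 2717 * sqrt(221)/ 51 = -1715.41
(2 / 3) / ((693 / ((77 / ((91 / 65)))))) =10 / 189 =0.05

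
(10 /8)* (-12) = -15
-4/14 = -2/7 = -0.29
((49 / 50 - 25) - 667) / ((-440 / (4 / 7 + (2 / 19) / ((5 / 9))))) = 794673 / 665000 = 1.19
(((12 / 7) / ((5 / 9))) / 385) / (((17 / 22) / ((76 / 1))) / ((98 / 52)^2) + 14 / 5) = 67032 / 23441695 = 0.00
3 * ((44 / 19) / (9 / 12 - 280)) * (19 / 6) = -88 / 1117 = -0.08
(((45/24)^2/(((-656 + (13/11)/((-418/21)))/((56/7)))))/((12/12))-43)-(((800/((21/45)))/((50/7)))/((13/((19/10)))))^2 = -2596779327007/2039195236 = -1273.43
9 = 9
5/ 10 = 1/ 2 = 0.50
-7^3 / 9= -343 / 9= -38.11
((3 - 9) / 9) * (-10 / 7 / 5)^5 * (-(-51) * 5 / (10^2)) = 272 / 84035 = 0.00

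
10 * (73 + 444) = 5170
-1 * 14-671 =-685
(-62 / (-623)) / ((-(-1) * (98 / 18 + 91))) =9 / 8722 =0.00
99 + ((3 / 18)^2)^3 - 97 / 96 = 97.99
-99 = -99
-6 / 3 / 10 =-1 / 5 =-0.20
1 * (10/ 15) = 2/ 3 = 0.67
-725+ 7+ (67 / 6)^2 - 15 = -21899 / 36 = -608.31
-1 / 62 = -0.02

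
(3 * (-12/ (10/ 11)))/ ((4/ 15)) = -297/ 2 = -148.50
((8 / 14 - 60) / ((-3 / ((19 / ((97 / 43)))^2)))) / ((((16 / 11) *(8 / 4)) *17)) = 95450927 / 3359013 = 28.42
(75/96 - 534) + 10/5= -16999/32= -531.22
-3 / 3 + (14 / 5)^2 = 171 / 25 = 6.84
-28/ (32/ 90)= -315/ 4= -78.75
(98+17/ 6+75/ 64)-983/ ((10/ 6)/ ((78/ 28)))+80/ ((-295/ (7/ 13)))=-7943483267/ 5154240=-1541.16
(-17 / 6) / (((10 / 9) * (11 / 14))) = -357 / 110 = -3.25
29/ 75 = 0.39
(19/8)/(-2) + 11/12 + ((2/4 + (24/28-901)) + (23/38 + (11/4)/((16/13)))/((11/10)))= -897.33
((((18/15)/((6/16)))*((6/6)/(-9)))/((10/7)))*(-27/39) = 56/325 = 0.17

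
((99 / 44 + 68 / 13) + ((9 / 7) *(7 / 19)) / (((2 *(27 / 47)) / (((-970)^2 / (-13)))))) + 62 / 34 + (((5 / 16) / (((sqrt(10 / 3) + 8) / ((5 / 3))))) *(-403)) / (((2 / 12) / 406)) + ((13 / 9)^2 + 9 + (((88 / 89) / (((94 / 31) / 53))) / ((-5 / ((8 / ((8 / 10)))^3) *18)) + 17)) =-554400360152875 / 5690871108 + 22475 *sqrt(30) / 8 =-82031.66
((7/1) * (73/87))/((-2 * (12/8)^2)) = -1.31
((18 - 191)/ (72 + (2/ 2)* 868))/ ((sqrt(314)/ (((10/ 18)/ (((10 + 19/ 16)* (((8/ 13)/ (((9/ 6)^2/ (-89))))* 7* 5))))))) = 2249* sqrt(314)/ 65830715440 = 0.00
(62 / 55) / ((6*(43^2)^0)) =31 / 165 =0.19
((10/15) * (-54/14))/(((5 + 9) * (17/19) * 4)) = -171/3332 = -0.05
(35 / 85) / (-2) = -7 / 34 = -0.21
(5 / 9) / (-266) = -5 / 2394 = -0.00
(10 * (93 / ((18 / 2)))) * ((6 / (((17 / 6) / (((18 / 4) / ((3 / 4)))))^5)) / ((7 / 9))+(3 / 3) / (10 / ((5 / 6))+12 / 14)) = 9111990838943 / 268352973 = 33955.24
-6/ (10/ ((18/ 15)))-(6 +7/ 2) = -511/ 50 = -10.22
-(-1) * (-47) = -47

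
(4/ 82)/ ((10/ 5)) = 1/ 41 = 0.02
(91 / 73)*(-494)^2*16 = 355316416 / 73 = 4867348.16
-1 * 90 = -90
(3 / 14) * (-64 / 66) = -16 / 77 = -0.21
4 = 4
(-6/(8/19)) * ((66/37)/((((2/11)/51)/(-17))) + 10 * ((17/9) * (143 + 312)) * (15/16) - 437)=14943215/1184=12620.96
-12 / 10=-6 / 5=-1.20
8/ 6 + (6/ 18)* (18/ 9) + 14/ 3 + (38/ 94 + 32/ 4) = 2125/ 141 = 15.07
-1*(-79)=79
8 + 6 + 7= 21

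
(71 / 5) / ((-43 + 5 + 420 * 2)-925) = -71 / 615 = -0.12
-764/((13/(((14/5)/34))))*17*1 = -5348/65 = -82.28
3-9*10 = -87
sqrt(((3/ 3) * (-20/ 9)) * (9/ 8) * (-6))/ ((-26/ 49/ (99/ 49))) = -99 * sqrt(15)/ 26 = -14.75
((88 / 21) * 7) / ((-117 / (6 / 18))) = -0.08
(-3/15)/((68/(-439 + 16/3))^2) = -1692601/208080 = -8.13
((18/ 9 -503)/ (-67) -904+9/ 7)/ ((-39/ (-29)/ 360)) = -1461133680/ 6097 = -239647.97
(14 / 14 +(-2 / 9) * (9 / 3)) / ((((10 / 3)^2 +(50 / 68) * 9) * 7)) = 102 / 37975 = 0.00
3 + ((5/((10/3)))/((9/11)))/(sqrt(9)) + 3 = 119/18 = 6.61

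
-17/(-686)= 17/686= 0.02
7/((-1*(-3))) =7/3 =2.33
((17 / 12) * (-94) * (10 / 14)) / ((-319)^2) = -3995 / 4273962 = -0.00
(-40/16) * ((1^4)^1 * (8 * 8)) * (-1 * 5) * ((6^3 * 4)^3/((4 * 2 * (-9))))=-7166361600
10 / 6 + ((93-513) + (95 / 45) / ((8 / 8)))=-3746 / 9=-416.22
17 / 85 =0.20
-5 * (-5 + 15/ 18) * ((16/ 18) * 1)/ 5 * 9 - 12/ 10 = 482/ 15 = 32.13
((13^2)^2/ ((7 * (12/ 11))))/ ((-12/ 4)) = -314171/ 252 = -1246.71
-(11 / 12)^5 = -161051 / 248832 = -0.65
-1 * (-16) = 16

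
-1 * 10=-10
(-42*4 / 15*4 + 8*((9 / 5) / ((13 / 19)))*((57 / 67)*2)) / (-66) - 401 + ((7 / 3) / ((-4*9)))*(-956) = -438346186 / 1293435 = -338.90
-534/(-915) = 178/305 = 0.58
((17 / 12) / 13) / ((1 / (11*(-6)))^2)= 6171 / 13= 474.69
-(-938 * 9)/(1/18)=151956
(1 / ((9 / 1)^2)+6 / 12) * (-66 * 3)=-913 / 9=-101.44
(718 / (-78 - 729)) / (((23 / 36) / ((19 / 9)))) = -54568 / 18561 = -2.94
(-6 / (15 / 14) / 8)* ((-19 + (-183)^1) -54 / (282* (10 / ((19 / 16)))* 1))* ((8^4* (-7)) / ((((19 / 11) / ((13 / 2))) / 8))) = -2725148538112 / 22325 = -122067123.77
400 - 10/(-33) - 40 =11890/33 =360.30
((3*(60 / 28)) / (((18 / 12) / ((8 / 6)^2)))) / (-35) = -32 / 147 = -0.22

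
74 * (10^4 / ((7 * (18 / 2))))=11746.03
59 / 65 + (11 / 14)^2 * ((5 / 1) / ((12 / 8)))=56671 / 19110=2.97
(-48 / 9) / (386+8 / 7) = -56 / 4065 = -0.01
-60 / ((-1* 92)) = 15 / 23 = 0.65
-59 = -59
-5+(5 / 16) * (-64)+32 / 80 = -123 / 5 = -24.60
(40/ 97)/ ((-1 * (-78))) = 20/ 3783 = 0.01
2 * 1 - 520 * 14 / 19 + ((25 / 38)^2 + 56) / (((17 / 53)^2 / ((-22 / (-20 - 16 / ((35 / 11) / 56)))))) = -107344076097 / 314656264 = -341.15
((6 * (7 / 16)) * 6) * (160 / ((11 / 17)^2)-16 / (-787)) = 573186852 / 95227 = 6019.16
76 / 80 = 19 / 20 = 0.95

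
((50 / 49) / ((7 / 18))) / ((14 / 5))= 2250 / 2401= 0.94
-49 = -49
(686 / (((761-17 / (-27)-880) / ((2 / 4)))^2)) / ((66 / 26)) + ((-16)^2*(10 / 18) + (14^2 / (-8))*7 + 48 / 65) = -3751131342071 / 131459533920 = -28.53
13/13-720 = -719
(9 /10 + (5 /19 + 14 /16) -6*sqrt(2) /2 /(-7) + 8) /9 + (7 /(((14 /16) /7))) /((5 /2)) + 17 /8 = sqrt(2) /21 + 2923 /114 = 25.71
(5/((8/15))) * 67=5025/8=628.12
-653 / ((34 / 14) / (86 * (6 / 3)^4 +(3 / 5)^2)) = -157283539 / 425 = -370078.92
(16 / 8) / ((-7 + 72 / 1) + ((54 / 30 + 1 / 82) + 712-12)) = 820 / 314393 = 0.00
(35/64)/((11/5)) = 0.25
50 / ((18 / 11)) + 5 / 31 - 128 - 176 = -76246 / 279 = -273.28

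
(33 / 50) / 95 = 33 / 4750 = 0.01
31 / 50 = 0.62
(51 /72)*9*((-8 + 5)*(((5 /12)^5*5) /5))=-53125 /221184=-0.24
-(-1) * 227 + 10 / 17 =3869 / 17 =227.59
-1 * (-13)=13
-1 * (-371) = 371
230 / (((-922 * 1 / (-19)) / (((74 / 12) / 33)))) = 80845 / 91278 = 0.89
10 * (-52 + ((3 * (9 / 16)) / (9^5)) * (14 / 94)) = -427602205 / 822312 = -520.00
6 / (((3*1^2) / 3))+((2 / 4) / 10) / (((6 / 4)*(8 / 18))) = 6.08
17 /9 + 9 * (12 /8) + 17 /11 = 3353 /198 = 16.93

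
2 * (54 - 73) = -38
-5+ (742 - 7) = 730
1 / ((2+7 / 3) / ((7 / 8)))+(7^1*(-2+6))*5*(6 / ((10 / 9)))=78645 / 104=756.20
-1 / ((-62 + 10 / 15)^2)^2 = -81 / 1146228736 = -0.00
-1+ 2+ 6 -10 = -3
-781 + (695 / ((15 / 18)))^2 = 694775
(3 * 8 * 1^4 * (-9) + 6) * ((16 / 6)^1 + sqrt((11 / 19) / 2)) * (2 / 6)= -560 / 3 - 35 * sqrt(418) / 19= -224.33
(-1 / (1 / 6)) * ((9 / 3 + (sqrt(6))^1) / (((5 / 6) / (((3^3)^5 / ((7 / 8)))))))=-12397455648 / 35-4132485216 * sqrt(6) / 35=-643426737.05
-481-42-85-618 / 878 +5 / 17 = -4540562 / 7463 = -608.41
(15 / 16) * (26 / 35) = 39 / 56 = 0.70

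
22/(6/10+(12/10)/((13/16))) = 286/27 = 10.59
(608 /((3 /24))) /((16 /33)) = 10032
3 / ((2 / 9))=27 / 2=13.50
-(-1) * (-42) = -42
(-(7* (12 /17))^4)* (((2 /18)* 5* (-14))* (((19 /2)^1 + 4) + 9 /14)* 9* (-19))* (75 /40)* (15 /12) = -2194912566000 /83521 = -26279768.75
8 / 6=4 / 3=1.33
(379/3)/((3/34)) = 12886/9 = 1431.78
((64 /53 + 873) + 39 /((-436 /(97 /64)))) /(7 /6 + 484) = 1.80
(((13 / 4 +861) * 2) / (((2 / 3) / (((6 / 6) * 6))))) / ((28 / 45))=1400085 / 56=25001.52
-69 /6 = -23 /2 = -11.50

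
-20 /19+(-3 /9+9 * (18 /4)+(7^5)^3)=541222012137961 /114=4747561509982.11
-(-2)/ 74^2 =1/ 2738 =0.00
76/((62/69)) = 2622/31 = 84.58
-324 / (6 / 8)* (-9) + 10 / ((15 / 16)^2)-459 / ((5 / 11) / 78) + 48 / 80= -3368899 / 45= -74864.42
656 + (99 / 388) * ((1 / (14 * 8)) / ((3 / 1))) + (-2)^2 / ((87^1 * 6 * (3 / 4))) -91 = 19225090607 / 34026048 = 565.01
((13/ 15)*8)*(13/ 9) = 1352/ 135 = 10.01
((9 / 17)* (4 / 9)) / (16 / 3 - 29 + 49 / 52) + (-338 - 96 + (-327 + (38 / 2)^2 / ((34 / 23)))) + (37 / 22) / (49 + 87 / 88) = -516.77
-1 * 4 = -4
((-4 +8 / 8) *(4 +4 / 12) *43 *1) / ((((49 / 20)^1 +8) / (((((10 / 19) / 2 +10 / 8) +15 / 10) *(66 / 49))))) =-3840330 / 17689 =-217.10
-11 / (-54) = 11 / 54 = 0.20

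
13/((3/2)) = 26/3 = 8.67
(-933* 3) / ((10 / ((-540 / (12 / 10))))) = 125955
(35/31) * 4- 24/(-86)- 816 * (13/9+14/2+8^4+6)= -13413117368/3999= -3354117.87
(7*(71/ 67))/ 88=497/ 5896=0.08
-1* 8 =-8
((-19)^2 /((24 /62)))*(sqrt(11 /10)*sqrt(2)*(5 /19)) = 589*sqrt(55) /12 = 364.01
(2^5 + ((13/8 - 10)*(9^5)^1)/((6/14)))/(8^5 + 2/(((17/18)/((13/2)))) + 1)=-156928207/4458456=-35.20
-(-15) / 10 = 3 / 2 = 1.50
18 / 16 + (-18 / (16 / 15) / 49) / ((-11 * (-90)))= 9699 / 8624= 1.12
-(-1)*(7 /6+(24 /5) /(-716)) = 6229 /5370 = 1.16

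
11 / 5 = 2.20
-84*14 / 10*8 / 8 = -117.60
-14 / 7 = -2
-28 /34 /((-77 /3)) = 6 /187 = 0.03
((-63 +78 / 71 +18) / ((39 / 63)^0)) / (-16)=2.74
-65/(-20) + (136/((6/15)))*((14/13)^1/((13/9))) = 173557/676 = 256.74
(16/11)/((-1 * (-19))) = 0.08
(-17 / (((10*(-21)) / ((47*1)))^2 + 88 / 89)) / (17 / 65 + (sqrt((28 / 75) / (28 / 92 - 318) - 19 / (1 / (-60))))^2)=-23811040128525 / 33463420403087596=-0.00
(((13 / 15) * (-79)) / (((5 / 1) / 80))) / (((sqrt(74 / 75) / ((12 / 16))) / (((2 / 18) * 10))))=-20540 * sqrt(222) / 333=-919.04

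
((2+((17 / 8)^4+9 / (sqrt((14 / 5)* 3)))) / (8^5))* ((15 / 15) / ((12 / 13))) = 13* sqrt(210) / 1835008+397423 / 536870912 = 0.00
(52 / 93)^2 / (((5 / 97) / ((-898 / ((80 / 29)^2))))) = -715.71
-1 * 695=-695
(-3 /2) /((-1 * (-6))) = -1 /4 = -0.25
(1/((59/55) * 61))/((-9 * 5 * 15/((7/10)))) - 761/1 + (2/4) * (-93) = -1961679976/2429325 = -807.50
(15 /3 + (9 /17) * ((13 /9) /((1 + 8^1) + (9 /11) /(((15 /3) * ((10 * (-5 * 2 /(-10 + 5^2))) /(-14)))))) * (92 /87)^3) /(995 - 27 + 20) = 293211607145 /56838452017932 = 0.01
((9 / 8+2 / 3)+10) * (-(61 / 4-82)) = 25187 / 32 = 787.09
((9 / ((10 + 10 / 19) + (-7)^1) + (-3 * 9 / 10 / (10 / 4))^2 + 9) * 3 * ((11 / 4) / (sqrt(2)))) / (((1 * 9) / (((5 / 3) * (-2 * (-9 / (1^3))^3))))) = 474540363 * sqrt(2) / 33500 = 20032.88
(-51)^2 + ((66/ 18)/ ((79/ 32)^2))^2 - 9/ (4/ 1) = 3644482338739/ 1402202916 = 2599.11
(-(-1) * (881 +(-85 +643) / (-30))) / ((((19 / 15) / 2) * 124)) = 6468 / 589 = 10.98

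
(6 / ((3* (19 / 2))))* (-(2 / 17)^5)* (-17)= 128 / 1586899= 0.00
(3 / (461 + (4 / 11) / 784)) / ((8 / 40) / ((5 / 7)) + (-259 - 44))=-3675 / 170953724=-0.00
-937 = -937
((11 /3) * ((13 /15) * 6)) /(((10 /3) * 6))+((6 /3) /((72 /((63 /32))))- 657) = -655.99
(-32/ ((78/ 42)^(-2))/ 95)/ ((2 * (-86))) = 0.01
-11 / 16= -0.69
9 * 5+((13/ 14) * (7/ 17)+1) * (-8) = 577/ 17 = 33.94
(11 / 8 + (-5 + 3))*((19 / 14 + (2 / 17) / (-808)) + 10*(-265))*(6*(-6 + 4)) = -1910042415 / 96152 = -19864.82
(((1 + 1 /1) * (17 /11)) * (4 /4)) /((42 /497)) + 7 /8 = 9887 /264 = 37.45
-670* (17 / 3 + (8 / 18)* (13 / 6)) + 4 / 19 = -2278562 / 513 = -4441.64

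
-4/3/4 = -1/3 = -0.33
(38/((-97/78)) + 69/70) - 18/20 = -103449/3395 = -30.47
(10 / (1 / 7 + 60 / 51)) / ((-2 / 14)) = -8330 / 157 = -53.06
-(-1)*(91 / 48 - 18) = -773 / 48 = -16.10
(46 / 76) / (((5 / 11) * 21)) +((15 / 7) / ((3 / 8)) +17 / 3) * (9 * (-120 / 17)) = -49038499 / 67830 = -722.96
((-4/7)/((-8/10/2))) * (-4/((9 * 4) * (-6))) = 5/189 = 0.03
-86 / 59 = -1.46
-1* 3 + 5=2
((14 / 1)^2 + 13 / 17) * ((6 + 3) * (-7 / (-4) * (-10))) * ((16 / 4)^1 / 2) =-1053675 / 17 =-61980.88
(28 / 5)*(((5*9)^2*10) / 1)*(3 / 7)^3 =8926.53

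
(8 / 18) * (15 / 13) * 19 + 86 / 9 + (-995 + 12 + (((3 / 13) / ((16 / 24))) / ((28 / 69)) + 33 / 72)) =-788197 / 819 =-962.39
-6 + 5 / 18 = -103 / 18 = -5.72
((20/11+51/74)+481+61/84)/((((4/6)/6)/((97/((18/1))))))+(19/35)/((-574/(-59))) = 2304375498479/98119560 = 23485.38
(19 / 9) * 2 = 38 / 9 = 4.22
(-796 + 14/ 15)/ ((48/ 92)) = -137149/ 90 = -1523.88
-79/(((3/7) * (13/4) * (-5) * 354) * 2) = 553/34515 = 0.02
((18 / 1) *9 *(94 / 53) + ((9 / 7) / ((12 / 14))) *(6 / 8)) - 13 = 116789 / 424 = 275.45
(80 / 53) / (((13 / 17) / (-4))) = -5440 / 689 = -7.90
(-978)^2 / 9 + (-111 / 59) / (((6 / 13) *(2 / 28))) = 6266917 / 59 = 106218.93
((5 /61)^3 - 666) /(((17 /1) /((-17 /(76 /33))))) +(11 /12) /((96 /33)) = 479425921447 /1656053376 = 289.50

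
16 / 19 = 0.84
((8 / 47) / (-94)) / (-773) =4 / 1707557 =0.00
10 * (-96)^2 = 92160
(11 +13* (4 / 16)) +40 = 217 / 4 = 54.25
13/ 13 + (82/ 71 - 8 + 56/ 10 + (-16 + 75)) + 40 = 35058/ 355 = 98.75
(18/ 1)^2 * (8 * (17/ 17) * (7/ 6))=3024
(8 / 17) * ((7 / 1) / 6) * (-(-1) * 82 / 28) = 82 / 51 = 1.61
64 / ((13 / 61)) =300.31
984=984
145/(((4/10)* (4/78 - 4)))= -28275/308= -91.80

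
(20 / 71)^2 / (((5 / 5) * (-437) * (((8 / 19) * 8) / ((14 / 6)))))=-175 / 1391316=-0.00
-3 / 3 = -1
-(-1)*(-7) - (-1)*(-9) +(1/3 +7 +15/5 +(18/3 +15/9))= 2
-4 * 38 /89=-152 /89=-1.71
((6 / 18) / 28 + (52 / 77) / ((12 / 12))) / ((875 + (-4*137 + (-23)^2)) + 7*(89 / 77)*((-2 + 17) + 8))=635 / 962892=0.00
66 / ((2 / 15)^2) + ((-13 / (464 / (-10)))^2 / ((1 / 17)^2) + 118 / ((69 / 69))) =207393857 / 53824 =3853.19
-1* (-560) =560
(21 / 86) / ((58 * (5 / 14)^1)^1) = 147 / 12470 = 0.01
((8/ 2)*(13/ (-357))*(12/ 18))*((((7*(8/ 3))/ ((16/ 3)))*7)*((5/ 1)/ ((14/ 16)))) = -2080/ 153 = -13.59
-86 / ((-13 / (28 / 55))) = 2408 / 715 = 3.37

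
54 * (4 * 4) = 864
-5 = -5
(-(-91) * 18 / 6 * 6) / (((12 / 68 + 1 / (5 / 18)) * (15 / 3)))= 9282 / 107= 86.75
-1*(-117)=117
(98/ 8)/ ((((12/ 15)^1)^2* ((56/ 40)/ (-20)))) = -4375/ 16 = -273.44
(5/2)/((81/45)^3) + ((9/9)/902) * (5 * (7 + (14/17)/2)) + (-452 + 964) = 5728635977/11178486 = 512.47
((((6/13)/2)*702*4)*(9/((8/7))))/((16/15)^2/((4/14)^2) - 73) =-1148175/13289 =-86.40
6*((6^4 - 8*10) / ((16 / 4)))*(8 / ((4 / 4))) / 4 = 3648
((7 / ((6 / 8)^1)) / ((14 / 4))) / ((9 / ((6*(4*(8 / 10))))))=256 / 45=5.69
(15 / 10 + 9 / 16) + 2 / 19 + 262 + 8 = 82739 / 304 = 272.17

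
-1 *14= -14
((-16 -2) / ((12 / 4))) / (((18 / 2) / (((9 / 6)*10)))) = -10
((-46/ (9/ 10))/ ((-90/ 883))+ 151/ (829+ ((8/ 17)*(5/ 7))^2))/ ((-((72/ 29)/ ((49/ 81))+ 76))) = -677919232186693/ 108253454572692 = -6.26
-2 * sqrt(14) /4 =-sqrt(14) /2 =-1.87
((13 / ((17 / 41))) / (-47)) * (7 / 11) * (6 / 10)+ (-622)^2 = 17001606187 / 43945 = 386883.75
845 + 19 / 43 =36354 / 43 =845.44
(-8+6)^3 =-8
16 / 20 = 4 / 5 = 0.80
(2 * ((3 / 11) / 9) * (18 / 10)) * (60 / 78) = 12 / 143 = 0.08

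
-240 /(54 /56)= -2240 /9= -248.89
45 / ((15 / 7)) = 21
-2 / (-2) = 1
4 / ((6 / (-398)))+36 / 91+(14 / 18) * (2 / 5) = -1083646 / 4095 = -264.63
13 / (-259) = -13 / 259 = -0.05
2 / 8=1 / 4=0.25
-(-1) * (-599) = -599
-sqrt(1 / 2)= -0.71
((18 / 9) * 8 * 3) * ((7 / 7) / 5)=48 / 5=9.60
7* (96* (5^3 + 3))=86016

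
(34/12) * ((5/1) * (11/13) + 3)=799/39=20.49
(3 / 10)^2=9 / 100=0.09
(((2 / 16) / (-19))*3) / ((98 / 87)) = -261 / 14896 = -0.02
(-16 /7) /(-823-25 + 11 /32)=512 /189875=0.00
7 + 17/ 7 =66/ 7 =9.43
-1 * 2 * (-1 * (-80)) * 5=-800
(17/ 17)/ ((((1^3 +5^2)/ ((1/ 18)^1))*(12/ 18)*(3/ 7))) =0.01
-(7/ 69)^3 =-343/ 328509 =-0.00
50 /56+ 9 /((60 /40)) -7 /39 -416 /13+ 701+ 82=827423 /1092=757.71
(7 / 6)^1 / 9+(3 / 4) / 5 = 151 / 540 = 0.28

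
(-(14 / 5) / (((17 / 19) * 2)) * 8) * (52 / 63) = -7904 / 765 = -10.33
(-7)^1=-7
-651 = -651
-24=-24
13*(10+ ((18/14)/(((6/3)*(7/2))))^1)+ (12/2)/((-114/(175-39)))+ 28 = 142657/931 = 153.23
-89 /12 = -7.42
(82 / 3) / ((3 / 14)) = 1148 / 9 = 127.56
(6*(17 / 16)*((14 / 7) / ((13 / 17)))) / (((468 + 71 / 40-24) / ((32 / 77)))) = 277440 / 17848831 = 0.02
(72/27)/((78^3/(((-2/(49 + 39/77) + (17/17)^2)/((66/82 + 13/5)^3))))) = 15757063625/115346451891784464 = 0.00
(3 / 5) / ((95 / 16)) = 48 / 475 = 0.10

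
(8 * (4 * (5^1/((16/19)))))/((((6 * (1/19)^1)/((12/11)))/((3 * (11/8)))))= 2707.50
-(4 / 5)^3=-64 / 125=-0.51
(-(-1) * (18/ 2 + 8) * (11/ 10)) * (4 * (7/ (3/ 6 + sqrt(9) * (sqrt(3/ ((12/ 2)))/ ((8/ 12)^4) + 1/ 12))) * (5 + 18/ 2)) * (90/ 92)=-7037184/ 150167 + 71251488 * sqrt(2)/ 150167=624.16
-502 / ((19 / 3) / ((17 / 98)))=-13.75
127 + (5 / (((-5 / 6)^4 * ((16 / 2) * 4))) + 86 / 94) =128.24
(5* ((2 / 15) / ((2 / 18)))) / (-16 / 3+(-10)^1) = -9 / 23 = -0.39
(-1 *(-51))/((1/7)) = 357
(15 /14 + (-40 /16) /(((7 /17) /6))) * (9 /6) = -1485 /28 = -53.04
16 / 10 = 8 / 5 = 1.60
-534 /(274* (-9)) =89 /411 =0.22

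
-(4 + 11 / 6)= -35 / 6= -5.83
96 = 96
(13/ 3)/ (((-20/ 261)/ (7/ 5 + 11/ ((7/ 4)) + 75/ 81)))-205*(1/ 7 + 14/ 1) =-10666763/ 3150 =-3386.27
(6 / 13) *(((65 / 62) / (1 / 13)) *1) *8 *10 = 15600 / 31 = 503.23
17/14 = 1.21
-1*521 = -521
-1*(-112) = 112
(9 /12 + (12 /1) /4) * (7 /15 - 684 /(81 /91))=-34559 /12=-2879.92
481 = 481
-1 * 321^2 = -103041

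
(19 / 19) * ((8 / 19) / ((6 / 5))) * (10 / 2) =100 / 57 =1.75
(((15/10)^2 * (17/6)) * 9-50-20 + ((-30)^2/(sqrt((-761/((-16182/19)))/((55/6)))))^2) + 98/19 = 961209936265/115672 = 8309789.20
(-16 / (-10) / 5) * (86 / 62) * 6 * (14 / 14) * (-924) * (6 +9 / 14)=-408672 / 25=-16346.88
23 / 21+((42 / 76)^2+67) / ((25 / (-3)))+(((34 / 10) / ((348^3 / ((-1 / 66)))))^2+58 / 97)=-6.38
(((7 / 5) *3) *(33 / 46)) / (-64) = -693 / 14720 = -0.05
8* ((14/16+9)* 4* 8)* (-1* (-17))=42976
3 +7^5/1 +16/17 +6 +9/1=286041/17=16825.94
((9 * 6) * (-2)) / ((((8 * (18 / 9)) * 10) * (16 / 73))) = -1971 / 640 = -3.08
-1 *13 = -13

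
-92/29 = -3.17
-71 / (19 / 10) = -37.37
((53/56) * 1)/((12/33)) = 583/224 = 2.60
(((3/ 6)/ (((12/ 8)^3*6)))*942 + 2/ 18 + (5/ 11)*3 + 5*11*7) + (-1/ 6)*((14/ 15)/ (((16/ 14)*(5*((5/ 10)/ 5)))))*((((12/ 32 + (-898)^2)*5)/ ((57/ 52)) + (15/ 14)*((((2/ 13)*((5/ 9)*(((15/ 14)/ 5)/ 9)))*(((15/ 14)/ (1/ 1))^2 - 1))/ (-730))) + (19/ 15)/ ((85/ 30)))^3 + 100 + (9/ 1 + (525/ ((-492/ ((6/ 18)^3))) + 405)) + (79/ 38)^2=-3339727070019550456349494011853319532224684525021322150443/ 246509204779059933073996346820986880000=-13548082608164124072.03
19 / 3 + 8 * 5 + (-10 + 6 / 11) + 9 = 1514 / 33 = 45.88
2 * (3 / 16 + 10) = 163 / 8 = 20.38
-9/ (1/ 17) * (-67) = 10251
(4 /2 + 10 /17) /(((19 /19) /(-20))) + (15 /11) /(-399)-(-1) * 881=20623826 /24871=829.23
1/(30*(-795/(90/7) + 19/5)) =-1/1741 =-0.00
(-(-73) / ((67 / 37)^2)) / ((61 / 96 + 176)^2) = 921019392 / 1290766382161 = 0.00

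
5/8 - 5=-4.38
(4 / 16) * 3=3 / 4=0.75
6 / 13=0.46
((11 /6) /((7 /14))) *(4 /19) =44 /57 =0.77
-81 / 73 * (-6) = 486 / 73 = 6.66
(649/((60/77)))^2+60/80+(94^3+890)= 1525169.40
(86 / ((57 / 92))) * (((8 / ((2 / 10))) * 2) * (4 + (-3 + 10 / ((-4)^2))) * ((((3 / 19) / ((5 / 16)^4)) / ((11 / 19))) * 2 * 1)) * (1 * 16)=431409332224 / 26125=16513275.87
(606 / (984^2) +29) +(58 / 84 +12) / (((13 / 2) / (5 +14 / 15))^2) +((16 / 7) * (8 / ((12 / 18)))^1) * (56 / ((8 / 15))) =9646782157799 / 3304173600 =2919.57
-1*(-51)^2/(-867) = 3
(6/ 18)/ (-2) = -1/ 6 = -0.17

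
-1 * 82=-82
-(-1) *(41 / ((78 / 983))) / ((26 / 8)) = 80606 / 507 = 158.99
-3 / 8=-0.38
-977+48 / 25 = -24377 / 25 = -975.08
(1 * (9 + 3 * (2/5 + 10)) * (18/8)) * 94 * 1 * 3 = 255069/10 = 25506.90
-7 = -7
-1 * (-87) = 87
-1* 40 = -40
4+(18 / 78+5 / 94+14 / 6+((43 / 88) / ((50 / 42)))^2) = 60201424697 / 8871720000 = 6.79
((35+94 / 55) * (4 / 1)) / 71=2.07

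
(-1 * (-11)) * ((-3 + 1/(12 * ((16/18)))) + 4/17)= -15983/544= -29.38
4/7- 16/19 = -36/133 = -0.27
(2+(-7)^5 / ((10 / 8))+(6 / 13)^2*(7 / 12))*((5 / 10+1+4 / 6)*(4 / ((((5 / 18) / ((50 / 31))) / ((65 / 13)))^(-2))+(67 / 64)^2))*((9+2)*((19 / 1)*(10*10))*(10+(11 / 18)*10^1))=-582022753824106199 / 53913600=-10795471899.93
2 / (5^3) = 2 / 125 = 0.02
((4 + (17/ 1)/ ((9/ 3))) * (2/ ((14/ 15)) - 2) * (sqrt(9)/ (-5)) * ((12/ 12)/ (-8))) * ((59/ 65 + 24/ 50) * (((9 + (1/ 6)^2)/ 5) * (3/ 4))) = 13079/ 67200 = 0.19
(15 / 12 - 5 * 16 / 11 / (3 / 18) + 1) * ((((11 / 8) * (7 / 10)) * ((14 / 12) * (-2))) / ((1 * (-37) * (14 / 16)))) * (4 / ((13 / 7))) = -29743 / 4810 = -6.18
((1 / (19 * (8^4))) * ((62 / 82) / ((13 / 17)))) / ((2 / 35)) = 18445 / 82960384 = 0.00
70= 70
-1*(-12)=12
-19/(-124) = 19/124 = 0.15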